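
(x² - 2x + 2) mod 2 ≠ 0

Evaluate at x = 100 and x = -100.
x = 100: LHS = (100² - 2·100 + 2) mod 2 = 9802 mod 2 = 0; 0 ≠ 0 — FAILS
x = -100: LHS = ((-100)² - 2·(-100) + 2) mod 2 = 10202 mod 2 = 0; 0 ≠ 0 — FAILS

Answer: No, fails for both x = 100 and x = -100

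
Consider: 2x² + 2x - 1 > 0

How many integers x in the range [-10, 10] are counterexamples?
Counterexamples in [-10, 10]: {-1, 0}.

Counting them gives 2 values.

Answer: 2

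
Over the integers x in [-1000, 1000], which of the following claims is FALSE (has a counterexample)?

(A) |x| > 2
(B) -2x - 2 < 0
(A) x = 0: LHS = |0| = 0; 0 > 2 — FAILS
(B) x = -1: LHS = -2·(-1) - 2 = 0; 0 < 0 — FAILS

Answer: Both A and B are false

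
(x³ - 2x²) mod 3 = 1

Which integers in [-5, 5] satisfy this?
For a polynomial with integer coefficients, its value mod 3 depends only on x mod 3, so it suffices to check one representative of each residue class, x = 0, 1, 2:
x = 0: LHS = (0³ - 2·0²) mod 3 = 0 mod 3 = 0; 0 = 1 — FAILS
x = 1: LHS = (1³ - 2·1²) mod 3 = (-1) mod 3 = 2; 2 = 1 — FAILS
x = 2: LHS = (2³ - 2·2²) mod 3 = 0 mod 3 = 0; 0 = 1 — FAILS
The relation fails in every residue class, so the claimed relation (=) fails for every integer in [-5, 5].

Answer: None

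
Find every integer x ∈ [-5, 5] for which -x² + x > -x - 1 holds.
Holds for: {0, 1, 2}
Fails for: {-5, -4, -3, -2, -1, 3, 4, 5}

Answer: {0, 1, 2}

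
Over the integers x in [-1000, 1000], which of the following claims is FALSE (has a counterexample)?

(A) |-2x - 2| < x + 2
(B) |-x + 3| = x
(A) x = 0: LHS = |-2·0 - 2| = |-2| = 2, RHS = 0 + 2 = 2; 2 < 2 — FAILS
(B) x = 0: LHS = |-0 + 3| = |3| = 3; 3 = 0 — FAILS

Answer: Both A and B are false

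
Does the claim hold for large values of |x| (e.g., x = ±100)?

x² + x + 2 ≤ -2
x = 100: LHS = 100² + 100 + 2 = 10102; 10102 ≤ -2 — FAILS
x = -100: LHS = (-100)² + (-100) + 2 = 9902; 9902 ≤ -2 — FAILS

Answer: No, fails for both x = 100 and x = -100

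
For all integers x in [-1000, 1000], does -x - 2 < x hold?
The claim fails at x = -1:
x = -1: LHS = -(-1) - 2 = -1; -1 < -1 — FAILS

Because a single integer refutes it, the statement is false.

Answer: False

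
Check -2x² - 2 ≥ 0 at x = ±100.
x = 100: LHS = -2·100² - 2 = -20002; -20002 ≥ 0 — FAILS
x = -100: LHS = -2·(-100)² - 2 = -20002; -20002 ≥ 0 — FAILS

Answer: No, fails for both x = 100 and x = -100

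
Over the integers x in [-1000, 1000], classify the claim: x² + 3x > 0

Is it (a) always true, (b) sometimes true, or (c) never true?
Holds at x = 1: LHS = 1² + 3·1 = 4; 4 > 0 — holds
Fails at x = 0: LHS = 0² + 3·0 = 0; 0 > 0 — FAILS
It is satisfied by some integers in the range but not all.

Answer: Sometimes true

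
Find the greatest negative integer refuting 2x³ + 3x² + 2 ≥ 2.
Testing negative integers from -1 downward:
x = -1: LHS = 2·(-1)³ + 3·(-1)² + 2 = 3; 3 ≥ 2 — holds
x = -2: LHS = 2·(-2)³ + 3·(-2)² + 2 = -2; -2 ≥ 2 — FAILS  ← closest negative counterexample to 0

Answer: x = -2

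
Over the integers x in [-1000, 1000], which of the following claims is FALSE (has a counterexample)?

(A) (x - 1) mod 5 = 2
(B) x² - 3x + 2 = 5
(A) x = 0: LHS = (0 - 1) mod 5 = (-1) mod 5 = 4; 4 = 2 — FAILS
(B) x = 0: LHS = 0² - 3·0 + 2 = 2; 2 = 5 — FAILS

Answer: Both A and B are false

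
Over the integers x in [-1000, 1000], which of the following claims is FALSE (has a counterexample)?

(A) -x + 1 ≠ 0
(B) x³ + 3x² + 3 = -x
(A) x = 1: LHS = -1 + 1 = 0; 0 ≠ 0 — FAILS
(B) x = 0: LHS = 0³ + 3·0² + 3 = 3, RHS = -0 = 0; 3 = 0 — FAILS

Answer: Both A and B are false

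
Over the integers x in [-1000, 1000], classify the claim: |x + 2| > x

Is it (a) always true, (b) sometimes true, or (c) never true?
Over all integers in [-1000, 1000], LHS − RHS is smallest at x = 0, where it equals 2:
x = 0: LHS = |0 + 2| = |2| = 2; 2 > 0 — holds
At the ends of the range:
x = -1000: LHS = |(-1000) + 2| = |-998| = 998; 998 > -1000 — holds
x = 1000: LHS = |1000 + 2| = |1002| = 1002; 1002 > 1000 — holds
Hence LHS − RHS is never zero or negative, i.e. LHS > RHS throughout, so the relation holds for every integer in [-1000, 1000].

No counterexample exists.

Answer: Always true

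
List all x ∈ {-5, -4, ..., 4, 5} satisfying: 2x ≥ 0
Holds for: {0, 1, 2, 3, 4, 5}
Fails for: {-5, -4, -3, -2, -1}

Answer: {0, 1, 2, 3, 4, 5}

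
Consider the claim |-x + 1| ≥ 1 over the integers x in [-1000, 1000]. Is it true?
The claim fails at x = 1:
x = 1: LHS = |-1 + 1| = |0| = 0; 0 ≥ 1 — FAILS

Because a single integer refutes it, the statement is false.

Answer: False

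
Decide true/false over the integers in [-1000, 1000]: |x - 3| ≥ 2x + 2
The claim fails at x = 1:
x = 1: LHS = |1 - 3| = |-2| = 2, RHS = 2·1 + 2 = 4; 2 ≥ 4 — FAILS

Because a single integer refutes it, the statement is false.

Answer: False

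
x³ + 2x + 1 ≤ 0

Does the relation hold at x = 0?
x = 0: LHS = 0³ + 2·0 + 1 = 1; 1 ≤ 0 — FAILS

The relation fails at x = 0, so x = 0 is a counterexample.

Answer: No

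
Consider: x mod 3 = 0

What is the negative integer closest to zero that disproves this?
Testing negative integers from -1 downward:
x = -1: LHS = (-1) mod 3 = 2; 2 = 0 — FAILS  ← closest negative counterexample to 0

Answer: x = -1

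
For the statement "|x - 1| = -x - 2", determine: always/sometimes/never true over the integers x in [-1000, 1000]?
Over all integers in [-1000, 1000], LHS − RHS is always positive; it is smallest at x = 0, where it equals 3:
x = 0: LHS = |0 - 1| = |-1| = 1, RHS = -0 - 2 = -2; 1 = -2 — FAILS
At the ends of the range:
x = -1000: LHS = |(-1000) - 1| = |-1001| = 1001, RHS = -(-1000) - 2 = 998; 1001 = 998 — FAILS
x = 1000: LHS = |1000 - 1| = |999| = 999, RHS = -1000 - 2 = -1002; 999 = -1002 — FAILS
Hence LHS − RHS is never 0, i.e. the two sides are never equal, so the claimed relation (=) fails for every integer in [-1000, 1000].

No integer in the range satisfies it.

Answer: Never true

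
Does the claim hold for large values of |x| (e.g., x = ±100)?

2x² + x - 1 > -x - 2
x = 100: LHS = 2·100² + 100 - 1 = 20099, RHS = -100 - 2 = -102; 20099 > -102 — holds
x = -100: LHS = 2·(-100)² + (-100) - 1 = 19899, RHS = -(-100) - 2 = 98; 19899 > 98 — holds

Answer: Yes, holds for both x = 100 and x = -100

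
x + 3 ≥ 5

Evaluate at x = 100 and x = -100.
x = 100: LHS = 100 + 3 = 103; 103 ≥ 5 — holds
x = -100: LHS = (-100) + 3 = -97; -97 ≥ 5 — FAILS

Answer: Partially: holds for x = 100, fails for x = -100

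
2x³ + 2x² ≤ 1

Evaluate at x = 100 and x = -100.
x = 100: LHS = 2·100³ + 2·100² = 2020000; 2020000 ≤ 1 — FAILS
x = -100: LHS = 2·(-100)³ + 2·(-100)² = -1980000; -1980000 ≤ 1 — holds

Answer: Partially: fails for x = 100, holds for x = -100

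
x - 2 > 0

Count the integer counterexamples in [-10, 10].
Counterexamples in [-10, 10]: {-10, -9, -8, -7, -6, -5, -4, -3, -2, -1, 0, 1, 2}.

Counting them gives 13 values.

Answer: 13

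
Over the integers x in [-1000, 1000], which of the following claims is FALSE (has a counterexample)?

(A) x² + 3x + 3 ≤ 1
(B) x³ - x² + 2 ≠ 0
(A) x = 0: LHS = 0² + 3·0 + 3 = 3; 3 ≤ 1 — FAILS
(B) x = -1: LHS = (-1)³ - (-1)² + 2 = 0; 0 ≠ 0 — FAILS

Answer: Both A and B are false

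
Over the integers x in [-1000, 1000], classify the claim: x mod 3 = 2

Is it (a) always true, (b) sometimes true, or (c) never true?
Holds at x = -1: LHS = (-1) mod 3 = 2; 2 = 2 — holds
Fails at x = 0: LHS = 0 mod 3 = 0; 0 = 2 — FAILS
It is satisfied by some integers in the range but not all.

Answer: Sometimes true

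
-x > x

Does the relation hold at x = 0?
x = 0: LHS = -0 = 0; 0 > 0 — FAILS

The relation fails at x = 0, so x = 0 is a counterexample.

Answer: No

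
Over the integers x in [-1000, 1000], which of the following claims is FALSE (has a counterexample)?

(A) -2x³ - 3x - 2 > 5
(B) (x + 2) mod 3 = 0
(A) x = 0: LHS = -2·0³ - 3·0 - 2 = -2; -2 > 5 — FAILS
(B) x = 0: LHS = (0 + 2) mod 3 = 2 mod 3 = 2; 2 = 0 — FAILS

Answer: Both A and B are false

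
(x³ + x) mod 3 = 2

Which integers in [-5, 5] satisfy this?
Holds for: {-5, -2, 1, 4}
Fails for: {-4, -3, -1, 0, 2, 3, 5}

Answer: {-5, -2, 1, 4}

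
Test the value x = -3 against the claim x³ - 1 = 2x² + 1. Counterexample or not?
Substitute x = -3 into the relation:
x = -3: LHS = (-3)³ - 1 = -28, RHS = 2·(-3)² + 1 = 19; -28 = 19 — FAILS

Since the claim fails at x = -3, this value is a counterexample.

Answer: Yes, x = -3 is a counterexample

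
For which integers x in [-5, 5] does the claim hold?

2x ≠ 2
Holds for: {-5, -4, -3, -2, -1, 0, 2, 3, 4, 5}
Fails for: {1}

Answer: {-5, -4, -3, -2, -1, 0, 2, 3, 4, 5}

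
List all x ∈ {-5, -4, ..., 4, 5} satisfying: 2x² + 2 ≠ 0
Over all integers in [-5, 5], LHS − RHS is always positive; it is smallest at x = 0, where it equals 2:
x = 0: LHS = 2·0² + 2 = 2; 2 ≠ 0 — holds
At the ends of the range:
x = -5: LHS = 2·(-5)² + 2 = 52; 52 ≠ 0 — holds
x = 5: LHS = 2·5² + 2 = 52; 52 ≠ 0 — holds
Hence LHS − RHS is never 0, i.e. the two sides are never equal, so the relation holds for every integer in [-5, 5].

Answer: All integers in [-5, 5]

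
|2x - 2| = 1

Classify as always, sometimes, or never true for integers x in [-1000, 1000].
Track d = LHS − RHS over the integers in [-1000, 1000]. Equality would need d = 0, but d changes sign only between consecutive integers, jumping over 0:
x = 0: LHS = |2·0 - 2| = |-2| = 2; 2 = 1 — FAILS  (d = 1)
x = 1: LHS = |2·1 - 2| = |0| = 0; 0 = 1 — FAILS  (d = -1)
x = 1: LHS = |2·1 - 2| = |0| = 0; 0 = 1 — FAILS  (d = -1)
x = 2: LHS = |2·2 - 2| = |2| = 2; 2 = 1 — FAILS  (d = 1)
Away from these crossings d keeps a constant sign, and checking every integer in [-1000, 1000] confirms d ≠ 0 throughout. Hence the two sides are never equal, so the claimed relation (=) fails for every integer in [-1000, 1000].

No integer in the range satisfies it.

Answer: Never true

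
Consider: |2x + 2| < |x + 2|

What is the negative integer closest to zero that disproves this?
Testing negative integers from -1 downward:
x = -1: LHS = |2·(-1) + 2| = |0| = 0, RHS = |(-1) + 2| = |1| = 1; 0 < 1 — holds
x = -2: LHS = |2·(-2) + 2| = |-2| = 2, RHS = |(-2) + 2| = |0| = 0; 2 < 0 — FAILS  ← closest negative counterexample to 0

Answer: x = -2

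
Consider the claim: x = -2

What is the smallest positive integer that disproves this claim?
Testing positive integers:
x = 1: 1 = -2 — FAILS  ← smallest positive counterexample

Answer: x = 1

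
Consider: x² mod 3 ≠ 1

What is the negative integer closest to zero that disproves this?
Testing negative integers from -1 downward:
x = -1: LHS = ((-1)²) mod 3 = 1 mod 3 = 1; 1 ≠ 1 — FAILS  ← closest negative counterexample to 0

Answer: x = -1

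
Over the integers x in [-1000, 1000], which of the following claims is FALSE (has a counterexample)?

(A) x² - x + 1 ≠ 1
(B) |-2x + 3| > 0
(A) x = 0: LHS = 0² - 0 + 1 = 1; 1 ≠ 1 — FAILS

(B) Over all integers in [-1000, 1000], LHS − RHS is smallest at x = 1, where it equals 1:
x = 1: LHS = |-2·1 + 3| = |1| = 1; 1 > 0 — holds
At the ends of the range:
x = -1000: LHS = |-2·(-1000) + 3| = |2003| = 2003; 2003 > 0 — holds
x = 1000: LHS = |-2·1000 + 3| = |-1997| = 1997; 1997 > 0 — holds
Hence LHS − RHS is never zero or negative, i.e. LHS > RHS throughout, so the relation holds for every integer in [-1000, 1000].

Only (A) has a counterexample.

Answer: A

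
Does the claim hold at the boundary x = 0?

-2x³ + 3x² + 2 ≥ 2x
x = 0: LHS = -2·0³ + 3·0² + 2 = 2, RHS = 2·0 = 0; 2 ≥ 0 — holds

The relation is satisfied at x = 0.

Answer: Yes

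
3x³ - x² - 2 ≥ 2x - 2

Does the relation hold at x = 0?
x = 0: LHS = 3·0³ - 0² - 2 = -2, RHS = 2·0 - 2 = -2; -2 ≥ -2 — holds

The relation is satisfied at x = 0.

Answer: Yes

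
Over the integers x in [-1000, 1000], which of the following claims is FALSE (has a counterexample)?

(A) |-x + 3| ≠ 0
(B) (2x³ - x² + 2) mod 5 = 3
(A) x = 3: LHS = |-3 + 3| = |0| = 0; 0 ≠ 0 — FAILS
(B) x = 0: LHS = (2·0³ - 0² + 2) mod 5 = 2 mod 5 = 2; 2 = 3 — FAILS

Answer: Both A and B are false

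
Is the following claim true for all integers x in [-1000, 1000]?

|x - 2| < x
The claim fails at x = 0:
x = 0: LHS = |0 - 2| = |-2| = 2; 2 < 0 — FAILS

Because a single integer refutes it, the statement is false.

Answer: False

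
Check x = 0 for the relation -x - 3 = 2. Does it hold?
x = 0: LHS = -0 - 3 = -3; -3 = 2 — FAILS

The relation fails at x = 0, so x = 0 is a counterexample.

Answer: No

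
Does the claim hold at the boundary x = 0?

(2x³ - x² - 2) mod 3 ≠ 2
x = 0: LHS = (2·0³ - 0² - 2) mod 3 = (-2) mod 3 = 1; 1 ≠ 2 — holds

The relation is satisfied at x = 0.

Answer: Yes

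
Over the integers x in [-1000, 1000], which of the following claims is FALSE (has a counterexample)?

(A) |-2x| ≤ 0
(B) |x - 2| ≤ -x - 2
(A) x = 1: LHS = |-2·1| = |-2| = 2; 2 ≤ 0 — FAILS
(B) x = 0: LHS = |0 - 2| = |-2| = 2, RHS = -0 - 2 = -2; 2 ≤ -2 — FAILS

Answer: Both A and B are false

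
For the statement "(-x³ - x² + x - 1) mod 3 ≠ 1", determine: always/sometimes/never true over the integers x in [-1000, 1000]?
Holds at x = 0: LHS = (-0³ - 0² + 0 - 1) mod 3 = (-1) mod 3 = 2; 2 ≠ 1 — holds
Fails at x = 1: LHS = (-1³ - 1² + 1 - 1) mod 3 = (-2) mod 3 = 1; 1 ≠ 1 — FAILS
It is satisfied by some integers in the range but not all.

Answer: Sometimes true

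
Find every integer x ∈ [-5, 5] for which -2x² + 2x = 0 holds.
Holds for: {0, 1}
Fails for: {-5, -4, -3, -2, -1, 2, 3, 4, 5}

Answer: {0, 1}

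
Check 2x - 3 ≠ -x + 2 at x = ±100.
x = 100: LHS = 2·100 - 3 = 197, RHS = -100 + 2 = -98; 197 ≠ -98 — holds
x = -100: LHS = 2·(-100) - 3 = -203, RHS = -(-100) + 2 = 102; -203 ≠ 102 — holds

Answer: Yes, holds for both x = 100 and x = -100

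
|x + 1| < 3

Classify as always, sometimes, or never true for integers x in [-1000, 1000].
Holds at x = 0: LHS = |0 + 1| = |1| = 1; 1 < 3 — holds
Fails at x = 2: LHS = |2 + 1| = |3| = 3; 3 < 3 — FAILS
It is satisfied by some integers in the range but not all.

Answer: Sometimes true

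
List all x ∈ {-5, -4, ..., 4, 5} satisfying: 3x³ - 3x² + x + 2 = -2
Track d = LHS − RHS over the integers in [-5, 5]. Equality would need d = 0, but d changes sign only between consecutive integers, jumping over 0:
x = -1: LHS = 3·(-1)³ - 3·(-1)² + (-1) + 2 = -5; -5 = -2 — FAILS  (d = -3)
x = 0: LHS = 3·0³ - 3·0² + 0 + 2 = 2; 2 = -2 — FAILS  (d = 4)
Away from these crossings d keeps a constant sign, and checking every integer in [-5, 5] confirms d ≠ 0 throughout. Hence the two sides are never equal, so the claimed relation (=) fails for every integer in [-5, 5].

Answer: None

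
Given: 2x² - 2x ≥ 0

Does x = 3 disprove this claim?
Substitute x = 3 into the relation:
x = 3: LHS = 2·3² - 2·3 = 12; 12 ≥ 0 — holds

The relation holds at x = 3, so it is not a counterexample.

Answer: No, x = 3 is not a counterexample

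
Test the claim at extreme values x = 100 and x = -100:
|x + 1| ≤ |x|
x = 100: LHS = |100 + 1| = |101| = 101, RHS = |100| = 100; 101 ≤ 100 — FAILS
x = -100: LHS = |(-100) + 1| = |-99| = 99, RHS = |-100| = 100; 99 ≤ 100 — holds

Answer: Partially: fails for x = 100, holds for x = -100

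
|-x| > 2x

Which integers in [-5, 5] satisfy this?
Holds for: {-5, -4, -3, -2, -1}
Fails for: {0, 1, 2, 3, 4, 5}

Answer: {-5, -4, -3, -2, -1}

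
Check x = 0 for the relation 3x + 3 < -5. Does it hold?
x = 0: LHS = 3·0 + 3 = 3; 3 < -5 — FAILS

The relation fails at x = 0, so x = 0 is a counterexample.

Answer: No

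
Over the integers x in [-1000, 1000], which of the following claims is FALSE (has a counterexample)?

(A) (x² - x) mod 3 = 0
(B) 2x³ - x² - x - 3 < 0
(A) x = -1: LHS = ((-1)² - (-1)) mod 3 = 2 mod 3 = 2; 2 = 0 — FAILS
(B) x = 2: LHS = 2·2³ - 2² - 2 - 3 = 7; 7 < 0 — FAILS

Answer: Both A and B are false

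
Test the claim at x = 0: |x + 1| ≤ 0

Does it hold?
x = 0: LHS = |0 + 1| = |1| = 1; 1 ≤ 0 — FAILS

The relation fails at x = 0, so x = 0 is a counterexample.

Answer: No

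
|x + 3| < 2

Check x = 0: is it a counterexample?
Substitute x = 0 into the relation:
x = 0: LHS = |0 + 3| = |3| = 3; 3 < 2 — FAILS

Since the claim fails at x = 0, this value is a counterexample.

Answer: Yes, x = 0 is a counterexample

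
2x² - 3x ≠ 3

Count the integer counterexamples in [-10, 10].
Track d = LHS − RHS over the integers in [-10, 10]. Equality would need d = 0, but d changes sign only between consecutive integers, jumping over 0:
x = -1: LHS = 2·(-1)² - 3·(-1) = 5; 5 ≠ 3 — holds  (d = 2)
x = 0: LHS = 2·0² - 3·0 = 0; 0 ≠ 3 — holds  (d = -3)
x = 2: LHS = 2·2² - 3·2 = 2; 2 ≠ 3 — holds  (d = -1)
x = 3: LHS = 2·3² - 3·3 = 9; 9 ≠ 3 — holds  (d = 6)
Away from these crossings d keeps a constant sign, and checking every integer in [-10, 10] confirms d ≠ 0 throughout. Hence the two sides are never equal, so the relation holds for every integer in [-10, 10].

No counterexample appears in that range.

Answer: 0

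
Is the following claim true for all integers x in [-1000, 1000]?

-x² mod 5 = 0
The claim fails at x = 1:
x = 1: LHS = (-1²) mod 5 = (-1) mod 5 = 4; 4 = 0 — FAILS

Because a single integer refutes it, the statement is false.

Answer: False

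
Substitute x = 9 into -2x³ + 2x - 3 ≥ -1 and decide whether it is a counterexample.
Substitute x = 9 into the relation:
x = 9: LHS = -2·9³ + 2·9 - 3 = -1443; -1443 ≥ -1 — FAILS

Since the claim fails at x = 9, this value is a counterexample.

Answer: Yes, x = 9 is a counterexample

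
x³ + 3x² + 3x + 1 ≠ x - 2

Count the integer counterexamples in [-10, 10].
Track d = LHS − RHS over the integers in [-10, 10]. Equality would need d = 0, but d changes sign only between consecutive integers, jumping over 0:
x = -3: LHS = (-3)³ + 3·(-3)² + 3·(-3) + 1 = -8, RHS = (-3) - 2 = -5; -8 ≠ -5 — holds  (d = -3)
x = -2: LHS = (-2)³ + 3·(-2)² + 3·(-2) + 1 = -1, RHS = (-2) - 2 = -4; -1 ≠ -4 — holds  (d = 3)
Away from these crossings d keeps a constant sign, and checking every integer in [-10, 10] confirms d ≠ 0 throughout. Hence the two sides are never equal, so the relation holds for every integer in [-10, 10].

No counterexample appears in that range.

Answer: 0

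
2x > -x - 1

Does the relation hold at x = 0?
x = 0: LHS = 2·0 = 0, RHS = -0 - 1 = -1; 0 > -1 — holds

The relation is satisfied at x = 0.

Answer: Yes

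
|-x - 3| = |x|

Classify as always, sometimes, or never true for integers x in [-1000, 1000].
Track d = LHS − RHS over the integers in [-1000, 1000]. Equality would need d = 0, but d changes sign only between consecutive integers, jumping over 0:
x = -2: LHS = |-(-2) - 3| = |-1| = 1, RHS = |-2| = 2; 1 = 2 — FAILS  (d = -1)
x = -1: LHS = |-(-1) - 3| = |-2| = 2, RHS = |-1| = 1; 2 = 1 — FAILS  (d = 1)
Away from these crossings d keeps a constant sign, and checking every integer in [-1000, 1000] confirms d ≠ 0 throughout. Hence the two sides are never equal, so the claimed relation (=) fails for every integer in [-1000, 1000].

No integer in the range satisfies it.

Answer: Never true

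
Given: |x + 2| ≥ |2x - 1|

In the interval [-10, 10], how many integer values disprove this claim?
Counterexamples in [-10, 10]: {-10, -9, -8, -7, -6, -5, -4, -3, -2, -1, 4, 5, 6, 7, 8, 9, 10}.

Counting them gives 17 values.

Answer: 17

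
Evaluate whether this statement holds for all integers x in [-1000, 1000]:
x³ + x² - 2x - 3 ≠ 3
Track d = LHS − RHS over the integers in [-1000, 1000]. Equality would need d = 0, but d changes sign only between consecutive integers, jumping over 0:
x = 1: LHS = 1³ + 1² - 2·1 - 3 = -3; -3 ≠ 3 — holds  (d = -6)
x = 2: LHS = 2³ + 2² - 2·2 - 3 = 5; 5 ≠ 3 — holds  (d = 2)
Away from these crossings d keeps a constant sign, and checking every integer in [-1000, 1000] confirms d ≠ 0 throughout. Hence the two sides are never equal, so the relation holds for every integer in [-1000, 1000].

No counterexample exists.

Answer: True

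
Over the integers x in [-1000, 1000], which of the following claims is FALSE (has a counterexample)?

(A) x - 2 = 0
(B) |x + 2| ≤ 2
(A) x = 0: LHS = 0 - 2 = -2; -2 = 0 — FAILS
(B) x = 1: LHS = |1 + 2| = |3| = 3; 3 ≤ 2 — FAILS

Answer: Both A and B are false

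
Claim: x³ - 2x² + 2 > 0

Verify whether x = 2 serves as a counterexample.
Substitute x = 2 into the relation:
x = 2: LHS = 2³ - 2·2² + 2 = 2; 2 > 0 — holds

The claim holds here, so x = 2 is not a counterexample. (A counterexample exists elsewhere, e.g. x = -1.)

Answer: No, x = 2 is not a counterexample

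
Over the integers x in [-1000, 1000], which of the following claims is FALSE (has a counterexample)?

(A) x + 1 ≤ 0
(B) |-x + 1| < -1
(A) x = 0: LHS = 0 + 1 = 1; 1 ≤ 0 — FAILS
(B) x = 0: LHS = |-0 + 1| = |1| = 1; 1 < -1 — FAILS

Answer: Both A and B are false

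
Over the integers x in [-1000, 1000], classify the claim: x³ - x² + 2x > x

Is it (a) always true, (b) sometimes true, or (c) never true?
Holds at x = 1: LHS = 1³ - 1² + 2·1 = 2; 2 > 1 — holds
Fails at x = 0: LHS = 0³ - 0² + 2·0 = 0; 0 > 0 — FAILS
It is satisfied by some integers in the range but not all.

Answer: Sometimes true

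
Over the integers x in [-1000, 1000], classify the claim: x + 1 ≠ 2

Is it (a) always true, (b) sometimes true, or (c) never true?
Holds at x = 0: LHS = 0 + 1 = 1; 1 ≠ 2 — holds
Fails at x = 1: LHS = 1 + 1 = 2; 2 ≠ 2 — FAILS
It is satisfied by some integers in the range but not all.

Answer: Sometimes true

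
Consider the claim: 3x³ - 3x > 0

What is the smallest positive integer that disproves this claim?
Testing positive integers:
x = 1: LHS = 3·1³ - 3·1 = 0; 0 > 0 — FAILS  ← smallest positive counterexample

Answer: x = 1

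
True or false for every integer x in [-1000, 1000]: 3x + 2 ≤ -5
The claim fails at x = 0:
x = 0: LHS = 3·0 + 2 = 2; 2 ≤ -5 — FAILS

Because a single integer refutes it, the statement is false.

Answer: False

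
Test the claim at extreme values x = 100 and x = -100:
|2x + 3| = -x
x = 100: LHS = |2·100 + 3| = |203| = 203; 203 = -100 — FAILS
x = -100: LHS = |2·(-100) + 3| = |-197| = 197, RHS = -(-100) = 100; 197 = 100 — FAILS

Answer: No, fails for both x = 100 and x = -100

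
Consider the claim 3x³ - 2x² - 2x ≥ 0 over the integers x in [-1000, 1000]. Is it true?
The claim fails at x = 1:
x = 1: LHS = 3·1³ - 2·1² - 2·1 = -1; -1 ≥ 0 — FAILS

Because a single integer refutes it, the statement is false.

Answer: False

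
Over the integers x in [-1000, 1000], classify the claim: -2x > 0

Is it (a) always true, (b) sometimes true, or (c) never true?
Holds at x = -1: LHS = -2·(-1) = 2; 2 > 0 — holds
Fails at x = 0: LHS = -2·0 = 0; 0 > 0 — FAILS
It is satisfied by some integers in the range but not all.

Answer: Sometimes true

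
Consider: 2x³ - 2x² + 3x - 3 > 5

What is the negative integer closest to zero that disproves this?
Testing negative integers from -1 downward:
x = -1: LHS = 2·(-1)³ - 2·(-1)² + 3·(-1) - 3 = -10; -10 > 5 — FAILS  ← closest negative counterexample to 0

Answer: x = -1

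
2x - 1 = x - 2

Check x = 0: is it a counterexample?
Substitute x = 0 into the relation:
x = 0: LHS = 2·0 - 1 = -1, RHS = 0 - 2 = -2; -1 = -2 — FAILS

Since the claim fails at x = 0, this value is a counterexample.

Answer: Yes, x = 0 is a counterexample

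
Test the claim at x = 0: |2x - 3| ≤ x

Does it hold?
x = 0: LHS = |2·0 - 3| = |-3| = 3; 3 ≤ 0 — FAILS

The relation fails at x = 0, so x = 0 is a counterexample.

Answer: No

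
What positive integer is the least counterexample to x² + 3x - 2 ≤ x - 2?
Testing positive integers:
x = 1: LHS = 1² + 3·1 - 2 = 2, RHS = 1 - 2 = -1; 2 ≤ -1 — FAILS  ← smallest positive counterexample

Answer: x = 1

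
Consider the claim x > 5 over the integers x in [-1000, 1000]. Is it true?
The claim fails at x = 0:
x = 0: 0 > 5 — FAILS

Because a single integer refutes it, the statement is false.

Answer: False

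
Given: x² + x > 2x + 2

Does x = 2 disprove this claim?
Substitute x = 2 into the relation:
x = 2: LHS = 2² + 2 = 6, RHS = 2·2 + 2 = 6; 6 > 6 — FAILS

Since the claim fails at x = 2, this value is a counterexample.

Answer: Yes, x = 2 is a counterexample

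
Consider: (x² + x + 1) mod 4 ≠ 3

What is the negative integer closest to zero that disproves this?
Testing negative integers from -1 downward:
x = -1: LHS = ((-1)² + (-1) + 1) mod 4 = 1 mod 4 = 1; 1 ≠ 3 — holds
x = -2: LHS = ((-2)² + (-2) + 1) mod 4 = 3 mod 4 = 3; 3 ≠ 3 — FAILS  ← closest negative counterexample to 0

Answer: x = -2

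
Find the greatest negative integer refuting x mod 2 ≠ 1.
Testing negative integers from -1 downward:
x = -1: LHS = (-1) mod 2 = 1; 1 ≠ 1 — FAILS  ← closest negative counterexample to 0

Answer: x = -1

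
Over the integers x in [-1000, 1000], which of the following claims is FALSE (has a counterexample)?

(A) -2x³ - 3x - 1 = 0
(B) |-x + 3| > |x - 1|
(A) x = 0: LHS = -2·0³ - 3·0 - 1 = -1; -1 = 0 — FAILS
(B) x = 2: LHS = |-2 + 3| = |1| = 1, RHS = |2 - 1| = |1| = 1; 1 > 1 — FAILS

Answer: Both A and B are false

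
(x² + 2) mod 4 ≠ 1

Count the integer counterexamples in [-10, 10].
For a polynomial with integer coefficients, its value mod 4 depends only on x mod 4, so it suffices to check one representative of each residue class, x = 0, 1, 2, 3:
x = 0: LHS = (0² + 2) mod 4 = 2 mod 4 = 2; 2 ≠ 1 — holds
x = 1: LHS = (1² + 2) mod 4 = 3 mod 4 = 3; 3 ≠ 1 — holds
x = 2: LHS = (2² + 2) mod 4 = 6 mod 4 = 2; 2 ≠ 1 — holds
x = 3: LHS = (3² + 2) mod 4 = 11 mod 4 = 3; 3 ≠ 1 — holds
The relation holds in every residue class, so the relation holds for every integer in [-10, 10].

No counterexample appears in that range.

Answer: 0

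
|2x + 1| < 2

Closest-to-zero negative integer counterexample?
Testing negative integers from -1 downward:
x = -1: LHS = |2·(-1) + 1| = |-1| = 1; 1 < 2 — holds
x = -2: LHS = |2·(-2) + 1| = |-3| = 3; 3 < 2 — FAILS  ← closest negative counterexample to 0

Answer: x = -2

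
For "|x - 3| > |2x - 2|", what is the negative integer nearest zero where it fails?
Testing negative integers from -1 downward:
x = -1: LHS = |(-1) - 3| = |-4| = 4, RHS = |2·(-1) - 2| = |-4| = 4; 4 > 4 — FAILS  ← closest negative counterexample to 0

Answer: x = -1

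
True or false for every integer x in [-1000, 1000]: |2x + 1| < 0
The claim fails at x = 0:
x = 0: LHS = |2·0 + 1| = |1| = 1; 1 < 0 — FAILS

Because a single integer refutes it, the statement is false.

Answer: False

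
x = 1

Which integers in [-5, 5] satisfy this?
Holds for: {1}
Fails for: {-5, -4, -3, -2, -1, 0, 2, 3, 4, 5}

Answer: {1}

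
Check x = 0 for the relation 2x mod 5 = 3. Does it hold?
x = 0: LHS = (2·0) mod 5 = 0 mod 5 = 0; 0 = 3 — FAILS

The relation fails at x = 0, so x = 0 is a counterexample.

Answer: No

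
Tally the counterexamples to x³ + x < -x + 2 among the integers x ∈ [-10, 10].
Counterexamples in [-10, 10]: {1, 2, 3, 4, 5, 6, 7, 8, 9, 10}.

Counting them gives 10 values.

Answer: 10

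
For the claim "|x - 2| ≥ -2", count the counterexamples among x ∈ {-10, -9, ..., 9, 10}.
An absolute value is never negative, so the left side is ≥ 0 for every x, while the right side is -2. Tightest case in [-10, 10] is x = 2:
x = 2: LHS = |2 - 2| = |0| = 0; 0 ≥ -2 — holds
Hence LHS − RHS is never negative, i.e. LHS ≥ RHS throughout, so the relation holds for every integer in [-10, 10].

No counterexample appears in that range.

Answer: 0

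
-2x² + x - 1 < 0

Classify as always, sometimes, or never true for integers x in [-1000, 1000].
Over all integers in [-1000, 1000], LHS − RHS is largest at x = 0, where it equals -1:
x = 0: LHS = -2·0² + 0 - 1 = -1; -1 < 0 — holds
At the ends of the range:
x = -1000: LHS = -2·(-1000)² + (-1000) - 1 = -2001001; -2001001 < 0 — holds
x = 1000: LHS = -2·1000² + 1000 - 1 = -1999001; -1999001 < 0 — holds
Hence LHS − RHS is never zero or positive, i.e. LHS < RHS throughout, so the relation holds for every integer in [-1000, 1000].

No counterexample exists.

Answer: Always true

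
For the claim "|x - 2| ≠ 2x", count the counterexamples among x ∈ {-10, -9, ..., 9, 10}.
Track d = LHS − RHS over the integers in [-10, 10]. Equality would need d = 0, but d changes sign only between consecutive integers, jumping over 0:
x = 0: LHS = |0 - 2| = |-2| = 2, RHS = 2·0 = 0; 2 ≠ 0 — holds  (d = 2)
x = 1: LHS = |1 - 2| = |-1| = 1, RHS = 2·1 = 2; 1 ≠ 2 — holds  (d = -1)
Away from these crossings d keeps a constant sign, and checking every integer in [-10, 10] confirms d ≠ 0 throughout. Hence the two sides are never equal, so the relation holds for every integer in [-10, 10].

No counterexample appears in that range.

Answer: 0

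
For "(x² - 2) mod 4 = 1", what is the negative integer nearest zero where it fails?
Testing negative integers from -1 downward:
x = -1: LHS = ((-1)² - 2) mod 4 = (-1) mod 4 = 3; 3 = 1 — FAILS  ← closest negative counterexample to 0

Answer: x = -1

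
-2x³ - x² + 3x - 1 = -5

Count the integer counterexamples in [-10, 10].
Counterexamples in [-10, 10]: {-10, -9, -8, -7, -6, -5, -4, -3, -2, -1, 0, 1, 2, 3, 4, 5, 6, 7, 8, 9, 10}.

Counting them gives 21 values.

Answer: 21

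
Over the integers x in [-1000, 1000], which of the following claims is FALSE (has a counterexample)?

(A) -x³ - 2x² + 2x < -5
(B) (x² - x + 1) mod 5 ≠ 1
(A) x = 0: LHS = -0³ - 2·0² + 2·0 = 0; 0 < -5 — FAILS
(B) x = 0: LHS = (0² - 0 + 1) mod 5 = 1 mod 5 = 1; 1 ≠ 1 — FAILS

Answer: Both A and B are false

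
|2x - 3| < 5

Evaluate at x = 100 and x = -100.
x = 100: LHS = |2·100 - 3| = |197| = 197; 197 < 5 — FAILS
x = -100: LHS = |2·(-100) - 3| = |-203| = 203; 203 < 5 — FAILS

Answer: No, fails for both x = 100 and x = -100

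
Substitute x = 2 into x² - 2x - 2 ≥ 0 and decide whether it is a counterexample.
Substitute x = 2 into the relation:
x = 2: LHS = 2² - 2·2 - 2 = -2; -2 ≥ 0 — FAILS

Since the claim fails at x = 2, this value is a counterexample.

Answer: Yes, x = 2 is a counterexample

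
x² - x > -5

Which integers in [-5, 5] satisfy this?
Over all integers in [-5, 5], LHS − RHS is smallest at x = 0, where it equals 5:
x = 0: LHS = 0² - 0 = 0; 0 > -5 — holds
At the ends of the range:
x = -5: LHS = (-5)² - (-5) = 30; 30 > -5 — holds
x = 5: LHS = 5² - 5 = 20; 20 > -5 — holds
Hence LHS − RHS is never zero or negative, i.e. LHS > RHS throughout, so the relation holds for every integer in [-5, 5].

Answer: All integers in [-5, 5]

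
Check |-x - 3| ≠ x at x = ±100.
x = 100: LHS = |-100 - 3| = |-103| = 103; 103 ≠ 100 — holds
x = -100: LHS = |-(-100) - 3| = |97| = 97; 97 ≠ -100 — holds

Answer: Yes, holds for both x = 100 and x = -100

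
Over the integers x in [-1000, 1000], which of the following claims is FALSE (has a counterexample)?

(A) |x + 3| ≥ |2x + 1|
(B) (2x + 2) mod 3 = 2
(A) x = -2: LHS = |(-2) + 3| = |1| = 1, RHS = |2·(-2) + 1| = |-3| = 3; 1 ≥ 3 — FAILS
(B) x = 1: LHS = (2·1 + 2) mod 3 = 4 mod 3 = 1; 1 = 2 — FAILS

Answer: Both A and B are false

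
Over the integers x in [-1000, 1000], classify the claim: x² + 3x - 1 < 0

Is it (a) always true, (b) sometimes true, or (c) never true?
Holds at x = 0: LHS = 0² + 3·0 - 1 = -1; -1 < 0 — holds
Fails at x = 1: LHS = 1² + 3·1 - 1 = 3; 3 < 0 — FAILS
It is satisfied by some integers in the range but not all.

Answer: Sometimes true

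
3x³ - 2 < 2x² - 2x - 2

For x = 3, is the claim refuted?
Substitute x = 3 into the relation:
x = 3: LHS = 3·3³ - 2 = 79, RHS = 2·3² - 2·3 - 2 = 10; 79 < 10 — FAILS

Since the claim fails at x = 3, this value is a counterexample.

Answer: Yes, x = 3 is a counterexample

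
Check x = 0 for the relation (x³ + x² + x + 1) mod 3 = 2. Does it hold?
x = 0: LHS = (0³ + 0² + 0 + 1) mod 3 = 1 mod 3 = 1; 1 = 2 — FAILS

The relation fails at x = 0, so x = 0 is a counterexample.

Answer: No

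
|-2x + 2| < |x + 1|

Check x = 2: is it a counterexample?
Substitute x = 2 into the relation:
x = 2: LHS = |-2·2 + 2| = |-2| = 2, RHS = |2 + 1| = |3| = 3; 2 < 3 — holds

The claim holds here, so x = 2 is not a counterexample. (A counterexample exists elsewhere, e.g. x = 0.)

Answer: No, x = 2 is not a counterexample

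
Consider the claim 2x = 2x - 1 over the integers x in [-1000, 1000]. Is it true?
The claim fails at x = 0:
x = 0: LHS = 2·0 = 0, RHS = 2·0 - 1 = -1; 0 = -1 — FAILS

Because a single integer refutes it, the statement is false.

Answer: False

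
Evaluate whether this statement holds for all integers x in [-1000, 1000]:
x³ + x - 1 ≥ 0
The claim fails at x = 0:
x = 0: LHS = 0³ + 0 - 1 = -1; -1 ≥ 0 — FAILS

Because a single integer refutes it, the statement is false.

Answer: False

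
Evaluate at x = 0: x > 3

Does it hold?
x = 0: 0 > 3 — FAILS

The relation fails at x = 0, so x = 0 is a counterexample.

Answer: No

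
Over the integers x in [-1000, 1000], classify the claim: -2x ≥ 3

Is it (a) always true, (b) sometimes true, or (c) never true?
Holds at x = -2: LHS = -2·(-2) = 4; 4 ≥ 3 — holds
Fails at x = 0: LHS = -2·0 = 0; 0 ≥ 3 — FAILS
It is satisfied by some integers in the range but not all.

Answer: Sometimes true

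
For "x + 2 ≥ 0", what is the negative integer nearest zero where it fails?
Testing negative integers from -1 downward:
x = -1: LHS = (-1) + 2 = 1; 1 ≥ 0 — holds
x = -2: LHS = (-2) + 2 = 0; 0 ≥ 0 — holds
x = -3: LHS = (-3) + 2 = -1; -1 ≥ 0 — FAILS  ← closest negative counterexample to 0

Answer: x = -3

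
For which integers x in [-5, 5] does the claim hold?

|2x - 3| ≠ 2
Track d = LHS − RHS over the integers in [-5, 5]. Equality would need d = 0, but d changes sign only between consecutive integers, jumping over 0:
x = 0: LHS = |2·0 - 3| = |-3| = 3; 3 ≠ 2 — holds  (d = 1)
x = 1: LHS = |2·1 - 3| = |-1| = 1; 1 ≠ 2 — holds  (d = -1)
x = 2: LHS = |2·2 - 3| = |1| = 1; 1 ≠ 2 — holds  (d = -1)
x = 3: LHS = |2·3 - 3| = |3| = 3; 3 ≠ 2 — holds  (d = 1)
Away from these crossings d keeps a constant sign, and checking every integer in [-5, 5] confirms d ≠ 0 throughout. Hence the two sides are never equal, so the relation holds for every integer in [-5, 5].

Answer: All integers in [-5, 5]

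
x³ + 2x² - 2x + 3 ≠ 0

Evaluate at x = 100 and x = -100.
x = 100: LHS = 100³ + 2·100² - 2·100 + 3 = 1019803; 1019803 ≠ 0 — holds
x = -100: LHS = (-100)³ + 2·(-100)² - 2·(-100) + 3 = -979797; -979797 ≠ 0 — holds

Answer: Yes, holds for both x = 100 and x = -100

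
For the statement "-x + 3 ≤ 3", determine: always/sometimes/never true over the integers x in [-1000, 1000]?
Holds at x = 0: LHS = -0 + 3 = 3; 3 ≤ 3 — holds
Fails at x = -1: LHS = -(-1) + 3 = 4; 4 ≤ 3 — FAILS
It is satisfied by some integers in the range but not all.

Answer: Sometimes true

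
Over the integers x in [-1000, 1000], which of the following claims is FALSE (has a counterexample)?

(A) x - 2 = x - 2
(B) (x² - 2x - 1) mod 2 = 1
(A) LHS − RHS = 0 at every integer in [-1000, 1000]; the two sides always agree. For instance:
x = -1000: LHS = (-1000) - 2 = -1002, RHS = (-1000) - 2 = -1002; -1002 = -1002 — holds
x = 0: LHS = 0 - 2 = -2, RHS = 0 - 2 = -2; -2 = -2 — holds
x = 1000: LHS = 1000 - 2 = 998, RHS = 1000 - 2 = 998; 998 = 998 — holds
The sides are never unequal, so the relation holds for every integer in [-1000, 1000].

(B) x = 1: LHS = (1² - 2·1 - 1) mod 2 = (-2) mod 2 = 0; 0 = 1 — FAILS

Only (B) has a counterexample.

Answer: B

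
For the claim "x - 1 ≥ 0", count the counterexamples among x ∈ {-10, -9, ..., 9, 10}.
Counterexamples in [-10, 10]: {-10, -9, -8, -7, -6, -5, -4, -3, -2, -1, 0}.

Counting them gives 11 values.

Answer: 11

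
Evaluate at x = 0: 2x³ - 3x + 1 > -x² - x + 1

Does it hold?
x = 0: LHS = 2·0³ - 3·0 + 1 = 1, RHS = -0² - 0 + 1 = 1; 1 > 1 — FAILS

The relation fails at x = 0, so x = 0 is a counterexample.

Answer: No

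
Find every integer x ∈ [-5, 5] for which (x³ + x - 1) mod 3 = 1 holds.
Holds for: {-5, -2, 1, 4}
Fails for: {-4, -3, -1, 0, 2, 3, 5}

Answer: {-5, -2, 1, 4}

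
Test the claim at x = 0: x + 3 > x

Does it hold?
x = 0: LHS = 0 + 3 = 3; 3 > 0 — holds

The relation is satisfied at x = 0.

Answer: Yes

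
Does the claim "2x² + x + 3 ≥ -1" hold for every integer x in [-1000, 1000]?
Over all integers in [-1000, 1000], LHS − RHS is smallest at x = 0, where it equals 4:
x = 0: LHS = 2·0² + 0 + 3 = 3; 3 ≥ -1 — holds
At the ends of the range:
x = -1000: LHS = 2·(-1000)² + (-1000) + 3 = 1999003; 1999003 ≥ -1 — holds
x = 1000: LHS = 2·1000² + 1000 + 3 = 2001003; 2001003 ≥ -1 — holds
Hence LHS − RHS is never negative, i.e. LHS ≥ RHS throughout, so the relation holds for every integer in [-1000, 1000].

No counterexample exists.

Answer: True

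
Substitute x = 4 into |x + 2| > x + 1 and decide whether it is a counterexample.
Substitute x = 4 into the relation:
x = 4: LHS = |4 + 2| = |6| = 6, RHS = 4 + 1 = 5; 6 > 5 — holds

The relation holds at x = 4, so it is not a counterexample.

Answer: No, x = 4 is not a counterexample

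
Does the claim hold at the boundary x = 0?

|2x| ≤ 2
x = 0: LHS = |2·0| = |0| = 0; 0 ≤ 2 — holds

The relation is satisfied at x = 0.

Answer: Yes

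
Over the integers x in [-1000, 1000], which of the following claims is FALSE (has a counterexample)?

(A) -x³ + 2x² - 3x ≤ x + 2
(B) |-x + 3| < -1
(A) x = -1: LHS = -(-1)³ + 2·(-1)² - 3·(-1) = 6, RHS = (-1) + 2 = 1; 6 ≤ 1 — FAILS
(B) x = 0: LHS = |-0 + 3| = |3| = 3; 3 < -1 — FAILS

Answer: Both A and B are false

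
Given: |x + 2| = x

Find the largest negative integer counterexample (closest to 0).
Testing negative integers from -1 downward:
x = -1: LHS = |(-1) + 2| = |1| = 1; 1 = -1 — FAILS  ← closest negative counterexample to 0

Answer: x = -1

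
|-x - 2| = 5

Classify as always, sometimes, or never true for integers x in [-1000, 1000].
Holds at x = 3: LHS = |-3 - 2| = |-5| = 5; 5 = 5 — holds
Fails at x = 0: LHS = |-0 - 2| = |-2| = 2; 2 = 5 — FAILS
It is satisfied by some integers in the range but not all.

Answer: Sometimes true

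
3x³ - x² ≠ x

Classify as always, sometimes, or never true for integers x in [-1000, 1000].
Holds at x = 1: LHS = 3·1³ - 1² = 2; 2 ≠ 1 — holds
Fails at x = 0: LHS = 3·0³ - 0² = 0; 0 ≠ 0 — FAILS
It is satisfied by some integers in the range but not all.

Answer: Sometimes true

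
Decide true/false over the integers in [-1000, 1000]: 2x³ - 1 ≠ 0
Track d = LHS − RHS over the integers in [-1000, 1000]. Equality would need d = 0, but d changes sign only between consecutive integers, jumping over 0:
x = 0: LHS = 2·0³ - 1 = -1; -1 ≠ 0 — holds  (d = -1)
x = 1: LHS = 2·1³ - 1 = 1; 1 ≠ 0 — holds  (d = 1)
Away from these crossings d keeps a constant sign, and checking every integer in [-1000, 1000] confirms d ≠ 0 throughout. Hence the two sides are never equal, so the relation holds for every integer in [-1000, 1000].

No counterexample exists.

Answer: True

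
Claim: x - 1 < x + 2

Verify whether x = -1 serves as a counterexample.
Substitute x = -1 into the relation:
x = -1: LHS = (-1) - 1 = -2, RHS = (-1) + 2 = 1; -2 < 1 — holds

The relation holds at x = -1, so it is not a counterexample.

Answer: No, x = -1 is not a counterexample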